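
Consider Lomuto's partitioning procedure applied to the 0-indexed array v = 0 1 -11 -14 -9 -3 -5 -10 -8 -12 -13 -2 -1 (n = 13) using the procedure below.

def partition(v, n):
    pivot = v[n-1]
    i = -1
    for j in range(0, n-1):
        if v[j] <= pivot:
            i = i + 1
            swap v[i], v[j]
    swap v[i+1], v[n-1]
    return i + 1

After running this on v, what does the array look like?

pivot = v[12] = -1; i = -1
j=0: v[0]=0 > -1 → no swap
j=1: v[1]=1 > -1 → no swap
j=2: v[2]=-11 ≤ -1 → i=0, swap v[0],v[2] → -11 1 0 -14 -9 -3 -5 -10 -8 -12 -13 -2 -1
j=3: v[3]=-14 ≤ -1 → i=1, swap v[1],v[3] → -11 -14 0 1 -9 -3 -5 -10 -8 -12 -13 -2 -1
j=4: v[4]=-9 ≤ -1 → i=2, swap v[2],v[4] → -11 -14 -9 1 0 -3 -5 -10 -8 -12 -13 -2 -1
j=5: v[5]=-3 ≤ -1 → i=3, swap v[3],v[5] → -11 -14 -9 -3 0 1 -5 -10 -8 -12 -13 -2 -1
j=6: v[6]=-5 ≤ -1 → i=4, swap v[4],v[6] → -11 -14 -9 -3 -5 1 0 -10 -8 -12 -13 -2 -1
j=7: v[7]=-10 ≤ -1 → i=5, swap v[5],v[7] → -11 -14 -9 -3 -5 -10 0 1 -8 -12 -13 -2 -1
j=8: v[8]=-8 ≤ -1 → i=6, swap v[6],v[8] → -11 -14 -9 -3 -5 -10 -8 1 0 -12 -13 -2 -1
j=9: v[9]=-12 ≤ -1 → i=7, swap v[7],v[9] → -11 -14 -9 -3 -5 -10 -8 -12 0 1 -13 -2 -1
j=10: v[10]=-13 ≤ -1 → i=8, swap v[8],v[10] → -11 -14 -9 -3 -5 -10 -8 -12 -13 1 0 -2 -1
j=11: v[11]=-2 ≤ -1 → i=9, swap v[9],v[11] → -11 -14 -9 -3 -5 -10 -8 -12 -13 -2 0 1 -1
final swap v[10],v[12] → -11 -14 -9 -3 -5 -10 -8 -12 -13 -2 -1 1 0; return 10

-11 -14 -9 -3 -5 -10 -8 -12 -13 -2 -1 1 0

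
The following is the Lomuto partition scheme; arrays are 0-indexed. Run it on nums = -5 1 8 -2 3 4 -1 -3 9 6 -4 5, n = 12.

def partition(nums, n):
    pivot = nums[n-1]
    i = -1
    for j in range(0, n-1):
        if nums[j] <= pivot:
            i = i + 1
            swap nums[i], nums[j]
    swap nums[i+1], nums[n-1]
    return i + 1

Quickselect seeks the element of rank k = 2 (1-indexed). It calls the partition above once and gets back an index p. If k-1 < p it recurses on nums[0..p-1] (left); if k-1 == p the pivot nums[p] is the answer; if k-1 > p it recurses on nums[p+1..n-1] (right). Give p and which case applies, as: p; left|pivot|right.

8; left

pivot=5, i=-1
j=0: -5≤5, i=0, swap(0,0) ⇒ -5 1 8 -2 3 4 -1 -3 9 6 -4 5
j=1: 1≤5, i=1, swap(1,1) ⇒ -5 1 8 -2 3 4 -1 -3 9 6 -4 5
j=2: 8>5, skip
j=3: -2≤5, i=2, swap(2,3) ⇒ -5 1 -2 8 3 4 -1 -3 9 6 -4 5
j=4: 3≤5, i=3, swap(3,4) ⇒ -5 1 -2 3 8 4 -1 -3 9 6 -4 5
j=5: 4≤5, i=4, swap(4,5) ⇒ -5 1 -2 3 4 8 -1 -3 9 6 -4 5
j=6: -1≤5, i=5, swap(5,6) ⇒ -5 1 -2 3 4 -1 8 -3 9 6 -4 5
j=7: -3≤5, i=6, swap(6,7) ⇒ -5 1 -2 3 4 -1 -3 8 9 6 -4 5
j=8: 9>5, skip
j=9: 6>5, skip
j=10: -4≤5, i=7, swap(7,10) ⇒ -5 1 -2 3 4 -1 -3 -4 9 6 8 5
swap(8,11) ⇒ -5 1 -2 3 4 -1 -3 -4 5 6 8 9; return 8
p = 8; k-1 = 1 < 8 ⇒ left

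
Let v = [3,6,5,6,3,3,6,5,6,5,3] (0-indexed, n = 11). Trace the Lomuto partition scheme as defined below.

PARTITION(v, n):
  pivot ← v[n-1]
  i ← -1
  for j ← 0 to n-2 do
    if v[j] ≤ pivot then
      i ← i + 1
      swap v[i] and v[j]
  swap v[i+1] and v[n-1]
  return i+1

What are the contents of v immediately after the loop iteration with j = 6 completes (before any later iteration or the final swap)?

[3,3,3,6,6,5,6,5,6,5,3]

pivot=3, i=-1
j=0: 3≤3, i=0, swap(0,0) ⇒ [3,6,5,6,3,3,6,5,6,5,3]
j=1: 6>3, skip
j=2: 5>3, skip
j=3: 6>3, skip
j=4: 3≤3, i=1, swap(1,4) ⇒ [3,3,5,6,6,3,6,5,6,5,3]
j=5: 3≤3, i=2, swap(2,5) ⇒ [3,3,3,6,6,5,6,5,6,5,3]
j=6: 6>3, skip
(after j=6) v = [3,3,3,6,6,5,6,5,6,5,3]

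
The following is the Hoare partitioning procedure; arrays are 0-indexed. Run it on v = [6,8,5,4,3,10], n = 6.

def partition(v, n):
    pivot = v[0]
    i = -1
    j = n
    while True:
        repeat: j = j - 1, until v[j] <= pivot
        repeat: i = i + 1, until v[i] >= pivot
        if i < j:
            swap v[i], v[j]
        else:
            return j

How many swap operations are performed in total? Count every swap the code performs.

2

pivot = v[0] = 6; i = -1, j = 6
j→4 (v[4]=3≤6), i→0 (v[0]=6≥6); i<j, swap → [3,8,5,4,6,10]
j→3 (v[3]=4≤6), i→1 (v[1]=8≥6); i<j, swap → [3,4,5,8,6,10]
j→2, i→3; i≥j, return j=2. v = [3,4,5,8,6,10]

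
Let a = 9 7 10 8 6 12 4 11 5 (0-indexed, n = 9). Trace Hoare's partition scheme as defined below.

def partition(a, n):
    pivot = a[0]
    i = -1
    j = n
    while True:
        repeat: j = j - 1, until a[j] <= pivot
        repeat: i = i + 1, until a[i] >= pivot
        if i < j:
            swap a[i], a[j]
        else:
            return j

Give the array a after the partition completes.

pivot=9
j stops at 8 (5), i stops at 0 (9); swap ⇒ 5 7 10 8 6 12 4 11 9
j stops at 6 (4), i stops at 2 (10); swap ⇒ 5 7 4 8 6 12 10 11 9
j stops at 4, i stops at 5; i≥j ⇒ return 4. a=5 7 4 8 6 12 10 11 9

5 7 4 8 6 12 10 11 9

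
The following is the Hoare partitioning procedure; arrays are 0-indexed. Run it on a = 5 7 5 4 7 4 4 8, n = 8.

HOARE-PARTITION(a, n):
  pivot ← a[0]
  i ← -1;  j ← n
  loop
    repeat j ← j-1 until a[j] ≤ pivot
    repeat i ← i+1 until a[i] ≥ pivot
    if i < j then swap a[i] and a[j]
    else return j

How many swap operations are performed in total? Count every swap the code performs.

3

pivot = a[0] = 5; i = -1, j = 8
j→6 (a[6]=4≤5), i→0 (a[0]=5≥5); i<j, swap → 4 7 5 4 7 4 5 8
j→5 (a[5]=4≤5), i→1 (a[1]=7≥5); i<j, swap → 4 4 5 4 7 7 5 8
j→3 (a[3]=4≤5), i→2 (a[2]=5≥5); i<j, swap → 4 4 4 5 7 7 5 8
j→2, i→3; i≥j, return j=2. a = 4 4 4 5 7 7 5 8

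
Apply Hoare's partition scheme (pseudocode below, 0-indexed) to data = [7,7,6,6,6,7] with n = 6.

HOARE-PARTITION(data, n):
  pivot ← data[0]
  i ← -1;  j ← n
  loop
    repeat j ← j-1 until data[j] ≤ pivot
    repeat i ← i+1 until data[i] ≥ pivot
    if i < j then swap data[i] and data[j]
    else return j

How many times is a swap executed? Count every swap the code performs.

pivot=7
j stops at 5 (7), i stops at 0 (7); swap ⇒ [7,7,6,6,6,7]
j stops at 4 (6), i stops at 1 (7); swap ⇒ [7,6,6,6,7,7]
j stops at 3, i stops at 4; i≥j ⇒ return 3. data=[7,6,6,6,7,7]

2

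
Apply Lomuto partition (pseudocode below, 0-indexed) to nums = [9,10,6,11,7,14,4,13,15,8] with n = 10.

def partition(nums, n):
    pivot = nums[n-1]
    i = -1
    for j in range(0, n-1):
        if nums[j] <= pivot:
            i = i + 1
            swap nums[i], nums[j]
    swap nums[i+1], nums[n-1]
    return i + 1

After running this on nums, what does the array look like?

[6,7,4,8,10,14,9,13,15,11]

pivot = nums[9] = 8; i = -1
j=0: nums[0]=9 > 8 → no swap
j=1: nums[1]=10 > 8 → no swap
j=2: nums[2]=6 ≤ 8 → i=0, swap nums[0],nums[2] → [6,10,9,11,7,14,4,13,15,8]
j=3: nums[3]=11 > 8 → no swap
j=4: nums[4]=7 ≤ 8 → i=1, swap nums[1],nums[4] → [6,7,9,11,10,14,4,13,15,8]
j=5: nums[5]=14 > 8 → no swap
j=6: nums[6]=4 ≤ 8 → i=2, swap nums[2],nums[6] → [6,7,4,11,10,14,9,13,15,8]
j=7: nums[7]=13 > 8 → no swap
j=8: nums[8]=15 > 8 → no swap
final swap nums[3],nums[9] → [6,7,4,8,10,14,9,13,15,11]; return 3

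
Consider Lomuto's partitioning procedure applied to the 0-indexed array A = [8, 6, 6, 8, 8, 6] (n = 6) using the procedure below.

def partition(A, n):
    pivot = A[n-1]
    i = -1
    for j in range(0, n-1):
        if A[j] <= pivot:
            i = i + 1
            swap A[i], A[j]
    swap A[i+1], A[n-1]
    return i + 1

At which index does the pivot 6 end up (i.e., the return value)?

pivot = A[5] = 6; i = -1
j=0: A[0]=8 > 6 → no swap
j=1: A[1]=6 ≤ 6 → i=0, swap A[0],A[1] → [6, 8, 6, 8, 8, 6]
j=2: A[2]=6 ≤ 6 → i=1, swap A[1],A[2] → [6, 6, 8, 8, 8, 6]
j=3: A[3]=8 > 6 → no swap
j=4: A[4]=8 > 6 → no swap
final swap A[2],A[5] → [6, 6, 6, 8, 8, 8]; return 2

2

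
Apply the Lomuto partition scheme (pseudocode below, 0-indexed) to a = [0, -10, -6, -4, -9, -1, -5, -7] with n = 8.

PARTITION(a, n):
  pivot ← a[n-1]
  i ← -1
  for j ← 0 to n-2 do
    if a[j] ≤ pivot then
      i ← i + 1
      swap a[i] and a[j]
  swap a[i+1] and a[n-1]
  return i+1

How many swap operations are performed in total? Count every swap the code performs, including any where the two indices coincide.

pivot=-7, i=-1
j=0: 0>-7, skip
j=1: -10≤-7, i=0, swap(0,1) ⇒ [-10, 0, -6, -4, -9, -1, -5, -7]
j=2: -6>-7, skip
j=3: -4>-7, skip
j=4: -9≤-7, i=1, swap(1,4) ⇒ [-10, -9, -6, -4, 0, -1, -5, -7]
j=5: -1>-7, skip
j=6: -5>-7, skip
swap(2,7) ⇒ [-10, -9, -7, -4, 0, -1, -5, -6]; return 2

3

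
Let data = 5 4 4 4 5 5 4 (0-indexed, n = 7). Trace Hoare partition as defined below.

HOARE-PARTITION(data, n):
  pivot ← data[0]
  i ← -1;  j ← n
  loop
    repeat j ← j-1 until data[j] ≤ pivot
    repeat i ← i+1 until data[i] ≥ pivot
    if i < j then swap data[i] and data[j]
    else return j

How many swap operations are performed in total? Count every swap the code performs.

2

pivot = data[0] = 5; i = -1, j = 7
j→6 (data[6]=4≤5), i→0 (data[0]=5≥5); i<j, swap → 4 4 4 4 5 5 5
j→5 (data[5]=5≤5), i→4 (data[4]=5≥5); i<j, swap → 4 4 4 4 5 5 5
j→4, i→5; i≥j, return j=4. data = 4 4 4 4 5 5 5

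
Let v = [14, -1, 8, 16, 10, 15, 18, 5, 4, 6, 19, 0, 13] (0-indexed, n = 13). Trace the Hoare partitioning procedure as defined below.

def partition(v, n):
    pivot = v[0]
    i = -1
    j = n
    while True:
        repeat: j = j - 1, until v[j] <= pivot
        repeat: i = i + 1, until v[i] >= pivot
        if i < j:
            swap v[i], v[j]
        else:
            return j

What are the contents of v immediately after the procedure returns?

[13, -1, 8, 0, 10, 6, 4, 5, 18, 15, 19, 16, 14]

pivot=14
j stops at 12 (13), i stops at 0 (14); swap ⇒ [13, -1, 8, 16, 10, 15, 18, 5, 4, 6, 19, 0, 14]
j stops at 11 (0), i stops at 3 (16); swap ⇒ [13, -1, 8, 0, 10, 15, 18, 5, 4, 6, 19, 16, 14]
j stops at 9 (6), i stops at 5 (15); swap ⇒ [13, -1, 8, 0, 10, 6, 18, 5, 4, 15, 19, 16, 14]
j stops at 8 (4), i stops at 6 (18); swap ⇒ [13, -1, 8, 0, 10, 6, 4, 5, 18, 15, 19, 16, 14]
j stops at 7, i stops at 8; i≥j ⇒ return 7. v=[13, -1, 8, 0, 10, 6, 4, 5, 18, 15, 19, 16, 14]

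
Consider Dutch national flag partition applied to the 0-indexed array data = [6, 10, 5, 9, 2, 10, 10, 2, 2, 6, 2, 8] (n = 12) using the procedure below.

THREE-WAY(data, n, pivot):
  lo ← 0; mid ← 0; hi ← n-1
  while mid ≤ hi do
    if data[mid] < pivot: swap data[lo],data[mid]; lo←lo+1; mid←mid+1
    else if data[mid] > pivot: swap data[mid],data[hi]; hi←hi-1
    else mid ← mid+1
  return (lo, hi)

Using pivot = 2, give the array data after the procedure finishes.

[2, 2, 2, 2, 10, 10, 9, 5, 6, 10, 8, 6]

pivot = 2; lo=0, mid=0, hi=11
data[mid]=6>2: swap data[0],data[11]; hi=10 → [8, 10, 5, 9, 2, 10, 10, 2, 2, 6, 2, 6]
data[mid]=8>2: swap data[0],data[10]; hi=9 → [2, 10, 5, 9, 2, 10, 10, 2, 2, 6, 8, 6]
data[mid]=2=2: mid=1
data[mid]=10>2: swap data[1],data[9]; hi=8 → [2, 6, 5, 9, 2, 10, 10, 2, 2, 10, 8, 6]
data[mid]=6>2: swap data[1],data[8]; hi=7 → [2, 2, 5, 9, 2, 10, 10, 2, 6, 10, 8, 6]
data[mid]=2=2: mid=2
data[mid]=5>2: swap data[2],data[7]; hi=6 → [2, 2, 2, 9, 2, 10, 10, 5, 6, 10, 8, 6]
data[mid]=2=2: mid=3
data[mid]=9>2: swap data[3],data[6]; hi=5 → [2, 2, 2, 10, 2, 10, 9, 5, 6, 10, 8, 6]
data[mid]=10>2: swap data[3],data[5]; hi=4 → [2, 2, 2, 10, 2, 10, 9, 5, 6, 10, 8, 6]
data[mid]=10>2: swap data[3],data[4]; hi=3 → [2, 2, 2, 2, 10, 10, 9, 5, 6, 10, 8, 6]
data[mid]=2=2: mid=4
end: lo=0, hi=3; data = [2, 2, 2, 2, 10, 10, 9, 5, 6, 10, 8, 6]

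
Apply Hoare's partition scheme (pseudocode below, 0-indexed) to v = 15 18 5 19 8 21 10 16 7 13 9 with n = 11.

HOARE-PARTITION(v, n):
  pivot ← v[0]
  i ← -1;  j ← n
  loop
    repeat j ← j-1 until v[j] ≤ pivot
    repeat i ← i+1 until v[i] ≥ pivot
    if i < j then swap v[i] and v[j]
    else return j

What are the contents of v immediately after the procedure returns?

9 13 5 7 8 10 21 16 19 18 15

pivot=15
j stops at 10 (9), i stops at 0 (15); swap ⇒ 9 18 5 19 8 21 10 16 7 13 15
j stops at 9 (13), i stops at 1 (18); swap ⇒ 9 13 5 19 8 21 10 16 7 18 15
j stops at 8 (7), i stops at 3 (19); swap ⇒ 9 13 5 7 8 21 10 16 19 18 15
j stops at 6 (10), i stops at 5 (21); swap ⇒ 9 13 5 7 8 10 21 16 19 18 15
j stops at 5, i stops at 6; i≥j ⇒ return 5. v=9 13 5 7 8 10 21 16 19 18 15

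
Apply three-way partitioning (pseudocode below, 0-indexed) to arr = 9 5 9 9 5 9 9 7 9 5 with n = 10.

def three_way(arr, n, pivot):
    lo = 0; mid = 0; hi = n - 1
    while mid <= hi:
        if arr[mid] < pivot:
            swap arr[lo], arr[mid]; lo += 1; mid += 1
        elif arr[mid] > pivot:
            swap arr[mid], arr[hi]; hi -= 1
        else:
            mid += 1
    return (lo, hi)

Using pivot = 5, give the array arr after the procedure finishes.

5 5 5 9 9 9 7 9 9 9

lo=0 mid=0 hi=9
9>5: swap(0,9), hi=8 ⇒ 5 5 9 9 5 9 9 7 9 9
5=5: mid=1
5=5: mid=2
9>5: swap(2,8), hi=7 ⇒ 5 5 9 9 5 9 9 7 9 9
9>5: swap(2,7), hi=6 ⇒ 5 5 7 9 5 9 9 9 9 9
7>5: swap(2,6), hi=5 ⇒ 5 5 9 9 5 9 7 9 9 9
9>5: swap(2,5), hi=4 ⇒ 5 5 9 9 5 9 7 9 9 9
9>5: swap(2,4), hi=3 ⇒ 5 5 5 9 9 9 7 9 9 9
5=5: mid=3
9>5: swap(3,3), hi=2 ⇒ 5 5 5 9 9 9 7 9 9 9
done. lo=0 hi=2; arr=5 5 5 9 9 9 7 9 9 9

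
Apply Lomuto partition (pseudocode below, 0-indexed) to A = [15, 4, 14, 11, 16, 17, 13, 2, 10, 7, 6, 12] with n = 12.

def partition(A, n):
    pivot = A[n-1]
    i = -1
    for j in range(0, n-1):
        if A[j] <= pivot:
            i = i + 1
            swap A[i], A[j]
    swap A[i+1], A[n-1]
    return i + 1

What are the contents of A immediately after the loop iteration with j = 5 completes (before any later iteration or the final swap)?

pivot = A[11] = 12; i = -1
j=0: A[0]=15 > 12 → no swap
j=1: A[1]=4 ≤ 12 → i=0, swap A[0],A[1] → [4, 15, 14, 11, 16, 17, 13, 2, 10, 7, 6, 12]
j=2: A[2]=14 > 12 → no swap
j=3: A[3]=11 ≤ 12 → i=1, swap A[1],A[3] → [4, 11, 14, 15, 16, 17, 13, 2, 10, 7, 6, 12]
j=4: A[4]=16 > 12 → no swap
j=5: A[5]=17 > 12 → no swap
(after j=5) A = [4, 11, 14, 15, 16, 17, 13, 2, 10, 7, 6, 12]

[4, 11, 14, 15, 16, 17, 13, 2, 10, 7, 6, 12]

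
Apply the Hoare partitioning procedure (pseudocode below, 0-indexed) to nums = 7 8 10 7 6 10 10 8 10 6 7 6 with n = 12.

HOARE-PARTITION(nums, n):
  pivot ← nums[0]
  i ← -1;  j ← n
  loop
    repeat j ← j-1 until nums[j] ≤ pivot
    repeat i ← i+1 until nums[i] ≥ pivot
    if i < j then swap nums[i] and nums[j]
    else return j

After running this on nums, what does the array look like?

6 7 6 6 7 10 10 8 10 10 8 7

pivot = nums[0] = 7; i = -1, j = 12
j→11 (nums[11]=6≤7), i→0 (nums[0]=7≥7); i<j, swap → 6 8 10 7 6 10 10 8 10 6 7 7
j→10 (nums[10]=7≤7), i→1 (nums[1]=8≥7); i<j, swap → 6 7 10 7 6 10 10 8 10 6 8 7
j→9 (nums[9]=6≤7), i→2 (nums[2]=10≥7); i<j, swap → 6 7 6 7 6 10 10 8 10 10 8 7
j→4 (nums[4]=6≤7), i→3 (nums[3]=7≥7); i<j, swap → 6 7 6 6 7 10 10 8 10 10 8 7
j→3, i→4; i≥j, return j=3. nums = 6 7 6 6 7 10 10 8 10 10 8 7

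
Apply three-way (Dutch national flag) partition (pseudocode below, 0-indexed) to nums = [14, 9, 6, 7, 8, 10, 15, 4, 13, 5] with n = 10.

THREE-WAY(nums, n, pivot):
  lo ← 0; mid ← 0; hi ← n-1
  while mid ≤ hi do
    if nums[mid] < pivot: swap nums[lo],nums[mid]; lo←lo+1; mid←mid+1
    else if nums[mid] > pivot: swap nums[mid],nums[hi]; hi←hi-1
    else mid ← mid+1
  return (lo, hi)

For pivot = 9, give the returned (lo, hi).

(5, 5)

pivot = 9; lo=0, mid=0, hi=9
nums[mid]=14>9: swap nums[0],nums[9]; hi=8 → [5, 9, 6, 7, 8, 10, 15, 4, 13, 14]
nums[mid]=5<9: swap nums[0],nums[0]; lo=1,mid=1 → [5, 9, 6, 7, 8, 10, 15, 4, 13, 14]
nums[mid]=9=9: mid=2
nums[mid]=6<9: swap nums[1],nums[2]; lo=2,mid=3 → [5, 6, 9, 7, 8, 10, 15, 4, 13, 14]
nums[mid]=7<9: swap nums[2],nums[3]; lo=3,mid=4 → [5, 6, 7, 9, 8, 10, 15, 4, 13, 14]
nums[mid]=8<9: swap nums[3],nums[4]; lo=4,mid=5 → [5, 6, 7, 8, 9, 10, 15, 4, 13, 14]
nums[mid]=10>9: swap nums[5],nums[8]; hi=7 → [5, 6, 7, 8, 9, 13, 15, 4, 10, 14]
nums[mid]=13>9: swap nums[5],nums[7]; hi=6 → [5, 6, 7, 8, 9, 4, 15, 13, 10, 14]
nums[mid]=4<9: swap nums[4],nums[5]; lo=5,mid=6 → [5, 6, 7, 8, 4, 9, 15, 13, 10, 14]
nums[mid]=15>9: swap nums[6],nums[6]; hi=5 → [5, 6, 7, 8, 4, 9, 15, 13, 10, 14]
end: lo=5, hi=5; nums = [5, 6, 7, 8, 4, 9, 15, 13, 10, 14]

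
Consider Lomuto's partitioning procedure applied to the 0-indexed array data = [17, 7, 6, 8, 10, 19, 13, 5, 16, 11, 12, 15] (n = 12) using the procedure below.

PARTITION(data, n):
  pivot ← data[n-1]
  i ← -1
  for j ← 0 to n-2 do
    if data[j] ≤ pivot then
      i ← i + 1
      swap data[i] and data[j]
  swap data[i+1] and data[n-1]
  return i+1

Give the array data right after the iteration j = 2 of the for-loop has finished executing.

pivot = data[11] = 15; i = -1
j=0: data[0]=17 > 15 → no swap
j=1: data[1]=7 ≤ 15 → i=0, swap data[0],data[1] → [7, 17, 6, 8, 10, 19, 13, 5, 16, 11, 12, 15]
j=2: data[2]=6 ≤ 15 → i=1, swap data[1],data[2] → [7, 6, 17, 8, 10, 19, 13, 5, 16, 11, 12, 15]
(after j=2) data = [7, 6, 17, 8, 10, 19, 13, 5, 16, 11, 12, 15]

[7, 6, 17, 8, 10, 19, 13, 5, 16, 11, 12, 15]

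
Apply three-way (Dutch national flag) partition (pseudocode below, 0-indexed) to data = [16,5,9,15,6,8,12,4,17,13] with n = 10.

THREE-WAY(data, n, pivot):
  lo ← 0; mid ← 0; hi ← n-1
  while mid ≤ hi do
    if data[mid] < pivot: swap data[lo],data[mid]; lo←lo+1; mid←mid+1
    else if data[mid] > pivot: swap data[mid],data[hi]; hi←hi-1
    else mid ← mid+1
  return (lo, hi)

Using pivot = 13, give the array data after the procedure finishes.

pivot = 13; lo=0, mid=0, hi=9
data[mid]=16>13: swap data[0],data[9]; hi=8 → [13,5,9,15,6,8,12,4,17,16]
data[mid]=13=13: mid=1
data[mid]=5<13: swap data[0],data[1]; lo=1,mid=2 → [5,13,9,15,6,8,12,4,17,16]
data[mid]=9<13: swap data[1],data[2]; lo=2,mid=3 → [5,9,13,15,6,8,12,4,17,16]
data[mid]=15>13: swap data[3],data[8]; hi=7 → [5,9,13,17,6,8,12,4,15,16]
data[mid]=17>13: swap data[3],data[7]; hi=6 → [5,9,13,4,6,8,12,17,15,16]
data[mid]=4<13: swap data[2],data[3]; lo=3,mid=4 → [5,9,4,13,6,8,12,17,15,16]
data[mid]=6<13: swap data[3],data[4]; lo=4,mid=5 → [5,9,4,6,13,8,12,17,15,16]
data[mid]=8<13: swap data[4],data[5]; lo=5,mid=6 → [5,9,4,6,8,13,12,17,15,16]
data[mid]=12<13: swap data[5],data[6]; lo=6,mid=7 → [5,9,4,6,8,12,13,17,15,16]
end: lo=6, hi=6; data = [5,9,4,6,8,12,13,17,15,16]

[5,9,4,6,8,12,13,17,15,16]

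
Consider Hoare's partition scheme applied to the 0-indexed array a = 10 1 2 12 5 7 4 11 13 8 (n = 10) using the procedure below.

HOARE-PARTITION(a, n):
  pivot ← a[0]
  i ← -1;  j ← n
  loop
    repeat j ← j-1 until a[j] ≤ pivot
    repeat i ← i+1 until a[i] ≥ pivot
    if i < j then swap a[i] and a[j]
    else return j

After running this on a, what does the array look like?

pivot=10
j stops at 9 (8), i stops at 0 (10); swap ⇒ 8 1 2 12 5 7 4 11 13 10
j stops at 6 (4), i stops at 3 (12); swap ⇒ 8 1 2 4 5 7 12 11 13 10
j stops at 5, i stops at 6; i≥j ⇒ return 5. a=8 1 2 4 5 7 12 11 13 10

8 1 2 4 5 7 12 11 13 10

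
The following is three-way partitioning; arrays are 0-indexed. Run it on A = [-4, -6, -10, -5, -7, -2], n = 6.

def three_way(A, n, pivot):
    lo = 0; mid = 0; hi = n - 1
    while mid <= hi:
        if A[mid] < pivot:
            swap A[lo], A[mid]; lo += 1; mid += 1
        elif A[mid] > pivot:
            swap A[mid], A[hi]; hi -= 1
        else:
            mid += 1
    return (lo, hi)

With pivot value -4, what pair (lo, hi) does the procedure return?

(4, 4)

pivot = -4; lo=0, mid=0, hi=5
A[mid]=-4=-4: mid=1
A[mid]=-6<-4: swap A[0],A[1]; lo=1,mid=2 → [-6, -4, -10, -5, -7, -2]
A[mid]=-10<-4: swap A[1],A[2]; lo=2,mid=3 → [-6, -10, -4, -5, -7, -2]
A[mid]=-5<-4: swap A[2],A[3]; lo=3,mid=4 → [-6, -10, -5, -4, -7, -2]
A[mid]=-7<-4: swap A[3],A[4]; lo=4,mid=5 → [-6, -10, -5, -7, -4, -2]
A[mid]=-2>-4: swap A[5],A[5]; hi=4 → [-6, -10, -5, -7, -4, -2]
end: lo=4, hi=4; A = [-6, -10, -5, -7, -4, -2]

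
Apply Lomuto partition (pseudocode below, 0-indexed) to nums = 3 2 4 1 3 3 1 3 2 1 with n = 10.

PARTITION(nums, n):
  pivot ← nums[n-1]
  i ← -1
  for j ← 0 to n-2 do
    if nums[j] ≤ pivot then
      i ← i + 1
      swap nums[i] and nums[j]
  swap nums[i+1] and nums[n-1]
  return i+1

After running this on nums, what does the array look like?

1 1 1 3 3 3 2 3 2 4

pivot = nums[9] = 1; i = -1
j=0: nums[0]=3 > 1 → no swap
j=1: nums[1]=2 > 1 → no swap
j=2: nums[2]=4 > 1 → no swap
j=3: nums[3]=1 ≤ 1 → i=0, swap nums[0],nums[3] → 1 2 4 3 3 3 1 3 2 1
j=4: nums[4]=3 > 1 → no swap
j=5: nums[5]=3 > 1 → no swap
j=6: nums[6]=1 ≤ 1 → i=1, swap nums[1],nums[6] → 1 1 4 3 3 3 2 3 2 1
j=7: nums[7]=3 > 1 → no swap
j=8: nums[8]=2 > 1 → no swap
final swap nums[2],nums[9] → 1 1 1 3 3 3 2 3 2 4; return 2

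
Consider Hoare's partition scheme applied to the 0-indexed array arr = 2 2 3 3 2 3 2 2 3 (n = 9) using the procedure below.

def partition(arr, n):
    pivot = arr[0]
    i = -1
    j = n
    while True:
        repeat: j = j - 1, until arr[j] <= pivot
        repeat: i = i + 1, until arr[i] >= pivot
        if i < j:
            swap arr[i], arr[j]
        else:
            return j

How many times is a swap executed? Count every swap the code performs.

3

pivot = arr[0] = 2; i = -1, j = 9
j→7 (arr[7]=2≤2), i→0 (arr[0]=2≥2); i<j, swap → 2 2 3 3 2 3 2 2 3
j→6 (arr[6]=2≤2), i→1 (arr[1]=2≥2); i<j, swap → 2 2 3 3 2 3 2 2 3
j→4 (arr[4]=2≤2), i→2 (arr[2]=3≥2); i<j, swap → 2 2 2 3 3 3 2 2 3
j→2, i→3; i≥j, return j=2. arr = 2 2 2 3 3 3 2 2 3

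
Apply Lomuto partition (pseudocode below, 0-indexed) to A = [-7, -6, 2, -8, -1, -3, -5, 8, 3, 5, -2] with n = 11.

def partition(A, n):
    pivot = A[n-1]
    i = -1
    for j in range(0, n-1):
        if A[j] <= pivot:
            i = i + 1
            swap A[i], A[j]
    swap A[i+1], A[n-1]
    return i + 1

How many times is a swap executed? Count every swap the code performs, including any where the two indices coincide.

pivot = A[10] = -2; i = -1
j=0: A[0]=-7 ≤ -2 → i=0, swap A[0],A[0] (no change) → [-7, -6, 2, -8, -1, -3, -5, 8, 3, 5, -2]
j=1: A[1]=-6 ≤ -2 → i=1, swap A[1],A[1] (no change) → [-7, -6, 2, -8, -1, -3, -5, 8, 3, 5, -2]
j=2: A[2]=2 > -2 → no swap
j=3: A[3]=-8 ≤ -2 → i=2, swap A[2],A[3] → [-7, -6, -8, 2, -1, -3, -5, 8, 3, 5, -2]
j=4: A[4]=-1 > -2 → no swap
j=5: A[5]=-3 ≤ -2 → i=3, swap A[3],A[5] → [-7, -6, -8, -3, -1, 2, -5, 8, 3, 5, -2]
j=6: A[6]=-5 ≤ -2 → i=4, swap A[4],A[6] → [-7, -6, -8, -3, -5, 2, -1, 8, 3, 5, -2]
j=7: A[7]=8 > -2 → no swap
j=8: A[8]=3 > -2 → no swap
j=9: A[9]=5 > -2 → no swap
final swap A[5],A[10] → [-7, -6, -8, -3, -5, -2, -1, 8, 3, 5, 2]; return 5

6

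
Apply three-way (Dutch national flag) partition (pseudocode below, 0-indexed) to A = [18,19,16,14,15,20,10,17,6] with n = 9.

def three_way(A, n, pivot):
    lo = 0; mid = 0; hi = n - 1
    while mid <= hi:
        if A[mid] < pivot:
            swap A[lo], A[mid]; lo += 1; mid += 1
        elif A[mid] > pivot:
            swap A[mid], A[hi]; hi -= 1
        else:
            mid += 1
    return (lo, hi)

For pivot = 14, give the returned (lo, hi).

lo=0 mid=0 hi=8
18>14: swap(0,8), hi=7 ⇒ [6,19,16,14,15,20,10,17,18]
6<14: swap(0,0), lo=1 mid=1 ⇒ [6,19,16,14,15,20,10,17,18]
19>14: swap(1,7), hi=6 ⇒ [6,17,16,14,15,20,10,19,18]
17>14: swap(1,6), hi=5 ⇒ [6,10,16,14,15,20,17,19,18]
10<14: swap(1,1), lo=2 mid=2 ⇒ [6,10,16,14,15,20,17,19,18]
16>14: swap(2,5), hi=4 ⇒ [6,10,20,14,15,16,17,19,18]
20>14: swap(2,4), hi=3 ⇒ [6,10,15,14,20,16,17,19,18]
15>14: swap(2,3), hi=2 ⇒ [6,10,14,15,20,16,17,19,18]
14=14: mid=3
done. lo=2 hi=2; A=[6,10,14,15,20,16,17,19,18]

(2, 2)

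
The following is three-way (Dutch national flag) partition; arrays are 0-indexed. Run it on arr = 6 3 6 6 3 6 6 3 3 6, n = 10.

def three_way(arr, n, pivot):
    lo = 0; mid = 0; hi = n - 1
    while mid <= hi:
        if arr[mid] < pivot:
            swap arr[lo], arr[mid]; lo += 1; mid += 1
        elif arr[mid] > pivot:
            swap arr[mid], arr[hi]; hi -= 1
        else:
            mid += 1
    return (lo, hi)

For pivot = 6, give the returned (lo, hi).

(4, 9)

lo=0 mid=0 hi=9
6=6: mid=1
3<6: swap(0,1), lo=1 mid=2 ⇒ 3 6 6 6 3 6 6 3 3 6
6=6: mid=3
6=6: mid=4
3<6: swap(1,4), lo=2 mid=5 ⇒ 3 3 6 6 6 6 6 3 3 6
6=6: mid=6
6=6: mid=7
3<6: swap(2,7), lo=3 mid=8 ⇒ 3 3 3 6 6 6 6 6 3 6
3<6: swap(3,8), lo=4 mid=9 ⇒ 3 3 3 3 6 6 6 6 6 6
6=6: mid=10
done. lo=4 hi=9; arr=3 3 3 3 6 6 6 6 6 6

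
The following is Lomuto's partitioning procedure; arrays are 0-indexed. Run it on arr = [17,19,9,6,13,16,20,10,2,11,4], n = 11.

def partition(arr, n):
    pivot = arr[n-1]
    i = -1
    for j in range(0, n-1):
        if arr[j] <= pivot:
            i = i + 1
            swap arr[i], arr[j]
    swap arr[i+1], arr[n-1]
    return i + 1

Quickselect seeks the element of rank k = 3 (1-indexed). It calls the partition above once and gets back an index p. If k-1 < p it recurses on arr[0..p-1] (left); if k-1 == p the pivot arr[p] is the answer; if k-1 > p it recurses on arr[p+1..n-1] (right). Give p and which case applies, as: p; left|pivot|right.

pivot = arr[10] = 4; i = -1
j=0: arr[0]=17 > 4 → no swap
j=1: arr[1]=19 > 4 → no swap
j=2: arr[2]=9 > 4 → no swap
j=3: arr[3]=6 > 4 → no swap
j=4: arr[4]=13 > 4 → no swap
j=5: arr[5]=16 > 4 → no swap
j=6: arr[6]=20 > 4 → no swap
j=7: arr[7]=10 > 4 → no swap
j=8: arr[8]=2 ≤ 4 → i=0, swap arr[0],arr[8] → [2,19,9,6,13,16,20,10,17,11,4]
j=9: arr[9]=11 > 4 → no swap
final swap arr[1],arr[10] → [2,4,9,6,13,16,20,10,17,11,19]; return 1
p = 1; k-1 = 2 > 1 ⇒ right

1; right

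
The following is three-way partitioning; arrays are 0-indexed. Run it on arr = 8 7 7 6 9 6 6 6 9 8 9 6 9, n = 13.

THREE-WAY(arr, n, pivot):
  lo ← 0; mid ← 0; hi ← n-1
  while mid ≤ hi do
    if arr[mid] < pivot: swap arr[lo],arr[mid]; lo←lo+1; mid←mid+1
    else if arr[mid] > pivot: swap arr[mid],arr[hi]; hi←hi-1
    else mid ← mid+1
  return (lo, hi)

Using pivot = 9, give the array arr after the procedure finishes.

lo=0 mid=0 hi=12
8<9: swap(0,0), lo=1 mid=1 ⇒ 8 7 7 6 9 6 6 6 9 8 9 6 9
7<9: swap(1,1), lo=2 mid=2 ⇒ 8 7 7 6 9 6 6 6 9 8 9 6 9
7<9: swap(2,2), lo=3 mid=3 ⇒ 8 7 7 6 9 6 6 6 9 8 9 6 9
6<9: swap(3,3), lo=4 mid=4 ⇒ 8 7 7 6 9 6 6 6 9 8 9 6 9
9=9: mid=5
6<9: swap(4,5), lo=5 mid=6 ⇒ 8 7 7 6 6 9 6 6 9 8 9 6 9
6<9: swap(5,6), lo=6 mid=7 ⇒ 8 7 7 6 6 6 9 6 9 8 9 6 9
6<9: swap(6,7), lo=7 mid=8 ⇒ 8 7 7 6 6 6 6 9 9 8 9 6 9
9=9: mid=9
8<9: swap(7,9), lo=8 mid=10 ⇒ 8 7 7 6 6 6 6 8 9 9 9 6 9
9=9: mid=11
6<9: swap(8,11), lo=9 mid=12 ⇒ 8 7 7 6 6 6 6 8 6 9 9 9 9
9=9: mid=13
done. lo=9 hi=12; arr=8 7 7 6 6 6 6 8 6 9 9 9 9

8 7 7 6 6 6 6 8 6 9 9 9 9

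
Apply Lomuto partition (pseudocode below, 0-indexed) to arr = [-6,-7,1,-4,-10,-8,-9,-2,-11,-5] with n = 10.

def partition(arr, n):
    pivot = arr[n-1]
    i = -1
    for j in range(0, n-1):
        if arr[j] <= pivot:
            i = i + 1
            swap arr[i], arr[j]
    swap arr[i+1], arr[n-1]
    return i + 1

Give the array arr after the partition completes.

[-6,-7,-10,-8,-9,-11,-5,-2,-4,1]

pivot=-5, i=-1
j=0: -6≤-5, i=0, swap(0,0) ⇒ [-6,-7,1,-4,-10,-8,-9,-2,-11,-5]
j=1: -7≤-5, i=1, swap(1,1) ⇒ [-6,-7,1,-4,-10,-8,-9,-2,-11,-5]
j=2: 1>-5, skip
j=3: -4>-5, skip
j=4: -10≤-5, i=2, swap(2,4) ⇒ [-6,-7,-10,-4,1,-8,-9,-2,-11,-5]
j=5: -8≤-5, i=3, swap(3,5) ⇒ [-6,-7,-10,-8,1,-4,-9,-2,-11,-5]
j=6: -9≤-5, i=4, swap(4,6) ⇒ [-6,-7,-10,-8,-9,-4,1,-2,-11,-5]
j=7: -2>-5, skip
j=8: -11≤-5, i=5, swap(5,8) ⇒ [-6,-7,-10,-8,-9,-11,1,-2,-4,-5]
swap(6,9) ⇒ [-6,-7,-10,-8,-9,-11,-5,-2,-4,1]; return 6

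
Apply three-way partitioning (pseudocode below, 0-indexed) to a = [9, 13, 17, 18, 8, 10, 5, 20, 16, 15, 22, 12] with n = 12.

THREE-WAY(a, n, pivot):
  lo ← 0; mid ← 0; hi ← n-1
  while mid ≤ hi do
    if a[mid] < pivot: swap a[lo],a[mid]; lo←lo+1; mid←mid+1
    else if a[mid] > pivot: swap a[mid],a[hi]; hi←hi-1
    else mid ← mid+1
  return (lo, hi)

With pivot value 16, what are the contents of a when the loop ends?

[9, 13, 12, 15, 8, 10, 5, 16, 20, 22, 18, 17]

pivot = 16; lo=0, mid=0, hi=11
a[mid]=9<16: swap a[0],a[0]; lo=1,mid=1 → [9, 13, 17, 18, 8, 10, 5, 20, 16, 15, 22, 12]
a[mid]=13<16: swap a[1],a[1]; lo=2,mid=2 → [9, 13, 17, 18, 8, 10, 5, 20, 16, 15, 22, 12]
a[mid]=17>16: swap a[2],a[11]; hi=10 → [9, 13, 12, 18, 8, 10, 5, 20, 16, 15, 22, 17]
a[mid]=12<16: swap a[2],a[2]; lo=3,mid=3 → [9, 13, 12, 18, 8, 10, 5, 20, 16, 15, 22, 17]
a[mid]=18>16: swap a[3],a[10]; hi=9 → [9, 13, 12, 22, 8, 10, 5, 20, 16, 15, 18, 17]
a[mid]=22>16: swap a[3],a[9]; hi=8 → [9, 13, 12, 15, 8, 10, 5, 20, 16, 22, 18, 17]
a[mid]=15<16: swap a[3],a[3]; lo=4,mid=4 → [9, 13, 12, 15, 8, 10, 5, 20, 16, 22, 18, 17]
a[mid]=8<16: swap a[4],a[4]; lo=5,mid=5 → [9, 13, 12, 15, 8, 10, 5, 20, 16, 22, 18, 17]
a[mid]=10<16: swap a[5],a[5]; lo=6,mid=6 → [9, 13, 12, 15, 8, 10, 5, 20, 16, 22, 18, 17]
a[mid]=5<16: swap a[6],a[6]; lo=7,mid=7 → [9, 13, 12, 15, 8, 10, 5, 20, 16, 22, 18, 17]
a[mid]=20>16: swap a[7],a[8]; hi=7 → [9, 13, 12, 15, 8, 10, 5, 16, 20, 22, 18, 17]
a[mid]=16=16: mid=8
end: lo=7, hi=7; a = [9, 13, 12, 15, 8, 10, 5, 16, 20, 22, 18, 17]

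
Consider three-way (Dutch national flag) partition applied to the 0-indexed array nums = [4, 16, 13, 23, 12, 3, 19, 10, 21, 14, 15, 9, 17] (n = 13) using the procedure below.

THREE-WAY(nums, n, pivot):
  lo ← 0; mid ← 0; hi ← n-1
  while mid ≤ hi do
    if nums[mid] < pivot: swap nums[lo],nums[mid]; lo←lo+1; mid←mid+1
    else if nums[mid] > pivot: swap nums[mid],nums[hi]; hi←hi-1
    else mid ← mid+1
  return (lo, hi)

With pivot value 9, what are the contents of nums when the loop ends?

[4, 3, 9, 12, 23, 19, 10, 21, 14, 15, 13, 17, 16]

pivot = 9; lo=0, mid=0, hi=12
nums[mid]=4<9: swap nums[0],nums[0]; lo=1,mid=1 → [4, 16, 13, 23, 12, 3, 19, 10, 21, 14, 15, 9, 17]
nums[mid]=16>9: swap nums[1],nums[12]; hi=11 → [4, 17, 13, 23, 12, 3, 19, 10, 21, 14, 15, 9, 16]
nums[mid]=17>9: swap nums[1],nums[11]; hi=10 → [4, 9, 13, 23, 12, 3, 19, 10, 21, 14, 15, 17, 16]
nums[mid]=9=9: mid=2
nums[mid]=13>9: swap nums[2],nums[10]; hi=9 → [4, 9, 15, 23, 12, 3, 19, 10, 21, 14, 13, 17, 16]
nums[mid]=15>9: swap nums[2],nums[9]; hi=8 → [4, 9, 14, 23, 12, 3, 19, 10, 21, 15, 13, 17, 16]
nums[mid]=14>9: swap nums[2],nums[8]; hi=7 → [4, 9, 21, 23, 12, 3, 19, 10, 14, 15, 13, 17, 16]
nums[mid]=21>9: swap nums[2],nums[7]; hi=6 → [4, 9, 10, 23, 12, 3, 19, 21, 14, 15, 13, 17, 16]
nums[mid]=10>9: swap nums[2],nums[6]; hi=5 → [4, 9, 19, 23, 12, 3, 10, 21, 14, 15, 13, 17, 16]
nums[mid]=19>9: swap nums[2],nums[5]; hi=4 → [4, 9, 3, 23, 12, 19, 10, 21, 14, 15, 13, 17, 16]
nums[mid]=3<9: swap nums[1],nums[2]; lo=2,mid=3 → [4, 3, 9, 23, 12, 19, 10, 21, 14, 15, 13, 17, 16]
nums[mid]=23>9: swap nums[3],nums[4]; hi=3 → [4, 3, 9, 12, 23, 19, 10, 21, 14, 15, 13, 17, 16]
nums[mid]=12>9: swap nums[3],nums[3]; hi=2 → [4, 3, 9, 12, 23, 19, 10, 21, 14, 15, 13, 17, 16]
end: lo=2, hi=2; nums = [4, 3, 9, 12, 23, 19, 10, 21, 14, 15, 13, 17, 16]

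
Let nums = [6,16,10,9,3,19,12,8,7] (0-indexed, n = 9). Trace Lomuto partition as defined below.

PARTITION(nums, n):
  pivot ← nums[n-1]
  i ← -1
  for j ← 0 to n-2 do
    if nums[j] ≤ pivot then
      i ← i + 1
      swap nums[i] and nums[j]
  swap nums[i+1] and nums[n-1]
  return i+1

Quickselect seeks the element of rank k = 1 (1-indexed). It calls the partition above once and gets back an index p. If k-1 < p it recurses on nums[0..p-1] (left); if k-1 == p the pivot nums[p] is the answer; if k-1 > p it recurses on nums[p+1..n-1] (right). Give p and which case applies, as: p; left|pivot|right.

2; left

pivot=7, i=-1
j=0: 6≤7, i=0, swap(0,0) ⇒ [6,16,10,9,3,19,12,8,7]
j=1: 16>7, skip
j=2: 10>7, skip
j=3: 9>7, skip
j=4: 3≤7, i=1, swap(1,4) ⇒ [6,3,10,9,16,19,12,8,7]
j=5: 19>7, skip
j=6: 12>7, skip
j=7: 8>7, skip
swap(2,8) ⇒ [6,3,7,9,16,19,12,8,10]; return 2
p = 2; k-1 = 0 < 2 ⇒ left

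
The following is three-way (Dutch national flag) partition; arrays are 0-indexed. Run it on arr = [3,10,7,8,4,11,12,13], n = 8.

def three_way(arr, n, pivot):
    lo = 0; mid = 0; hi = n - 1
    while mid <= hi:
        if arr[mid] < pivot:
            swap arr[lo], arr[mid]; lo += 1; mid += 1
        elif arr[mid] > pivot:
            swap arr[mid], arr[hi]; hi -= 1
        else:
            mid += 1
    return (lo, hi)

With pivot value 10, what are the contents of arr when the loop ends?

[3,7,8,4,10,12,13,11]

pivot = 10; lo=0, mid=0, hi=7
arr[mid]=3<10: swap arr[0],arr[0]; lo=1,mid=1 → [3,10,7,8,4,11,12,13]
arr[mid]=10=10: mid=2
arr[mid]=7<10: swap arr[1],arr[2]; lo=2,mid=3 → [3,7,10,8,4,11,12,13]
arr[mid]=8<10: swap arr[2],arr[3]; lo=3,mid=4 → [3,7,8,10,4,11,12,13]
arr[mid]=4<10: swap arr[3],arr[4]; lo=4,mid=5 → [3,7,8,4,10,11,12,13]
arr[mid]=11>10: swap arr[5],arr[7]; hi=6 → [3,7,8,4,10,13,12,11]
arr[mid]=13>10: swap arr[5],arr[6]; hi=5 → [3,7,8,4,10,12,13,11]
arr[mid]=12>10: swap arr[5],arr[5]; hi=4 → [3,7,8,4,10,12,13,11]
end: lo=4, hi=4; arr = [3,7,8,4,10,12,13,11]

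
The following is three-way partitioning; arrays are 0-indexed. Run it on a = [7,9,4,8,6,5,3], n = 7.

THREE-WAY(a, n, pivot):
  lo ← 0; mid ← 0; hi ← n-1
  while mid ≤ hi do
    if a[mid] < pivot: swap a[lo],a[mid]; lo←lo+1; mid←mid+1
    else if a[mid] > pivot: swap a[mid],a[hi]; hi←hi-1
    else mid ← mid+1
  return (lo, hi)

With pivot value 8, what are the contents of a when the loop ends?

lo=0 mid=0 hi=6
7<8: swap(0,0), lo=1 mid=1 ⇒ [7,9,4,8,6,5,3]
9>8: swap(1,6), hi=5 ⇒ [7,3,4,8,6,5,9]
3<8: swap(1,1), lo=2 mid=2 ⇒ [7,3,4,8,6,5,9]
4<8: swap(2,2), lo=3 mid=3 ⇒ [7,3,4,8,6,5,9]
8=8: mid=4
6<8: swap(3,4), lo=4 mid=5 ⇒ [7,3,4,6,8,5,9]
5<8: swap(4,5), lo=5 mid=6 ⇒ [7,3,4,6,5,8,9]
done. lo=5 hi=5; a=[7,3,4,6,5,8,9]

[7,3,4,6,5,8,9]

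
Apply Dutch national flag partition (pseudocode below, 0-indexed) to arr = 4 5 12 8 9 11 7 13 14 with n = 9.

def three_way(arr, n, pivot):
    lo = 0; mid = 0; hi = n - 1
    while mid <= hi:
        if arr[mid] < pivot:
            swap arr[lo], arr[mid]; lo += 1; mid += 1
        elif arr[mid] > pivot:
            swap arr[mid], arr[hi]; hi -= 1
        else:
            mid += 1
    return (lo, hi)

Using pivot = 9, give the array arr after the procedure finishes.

pivot = 9; lo=0, mid=0, hi=8
arr[mid]=4<9: swap arr[0],arr[0]; lo=1,mid=1 → 4 5 12 8 9 11 7 13 14
arr[mid]=5<9: swap arr[1],arr[1]; lo=2,mid=2 → 4 5 12 8 9 11 7 13 14
arr[mid]=12>9: swap arr[2],arr[8]; hi=7 → 4 5 14 8 9 11 7 13 12
arr[mid]=14>9: swap arr[2],arr[7]; hi=6 → 4 5 13 8 9 11 7 14 12
arr[mid]=13>9: swap arr[2],arr[6]; hi=5 → 4 5 7 8 9 11 13 14 12
arr[mid]=7<9: swap arr[2],arr[2]; lo=3,mid=3 → 4 5 7 8 9 11 13 14 12
arr[mid]=8<9: swap arr[3],arr[3]; lo=4,mid=4 → 4 5 7 8 9 11 13 14 12
arr[mid]=9=9: mid=5
arr[mid]=11>9: swap arr[5],arr[5]; hi=4 → 4 5 7 8 9 11 13 14 12
end: lo=4, hi=4; arr = 4 5 7 8 9 11 13 14 12

4 5 7 8 9 11 13 14 12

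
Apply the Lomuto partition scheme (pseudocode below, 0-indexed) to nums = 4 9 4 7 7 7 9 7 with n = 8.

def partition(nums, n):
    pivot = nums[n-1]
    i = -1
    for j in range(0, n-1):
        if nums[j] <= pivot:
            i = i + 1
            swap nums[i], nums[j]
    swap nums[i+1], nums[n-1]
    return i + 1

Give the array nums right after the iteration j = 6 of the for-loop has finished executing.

pivot = nums[7] = 7; i = -1
j=0: nums[0]=4 ≤ 7 → i=0, swap nums[0],nums[0] (no change) → 4 9 4 7 7 7 9 7
j=1: nums[1]=9 > 7 → no swap
j=2: nums[2]=4 ≤ 7 → i=1, swap nums[1],nums[2] → 4 4 9 7 7 7 9 7
j=3: nums[3]=7 ≤ 7 → i=2, swap nums[2],nums[3] → 4 4 7 9 7 7 9 7
j=4: nums[4]=7 ≤ 7 → i=3, swap nums[3],nums[4] → 4 4 7 7 9 7 9 7
j=5: nums[5]=7 ≤ 7 → i=4, swap nums[4],nums[5] → 4 4 7 7 7 9 9 7
j=6: nums[6]=9 > 7 → no swap
(after j=6) nums = 4 4 7 7 7 9 9 7

4 4 7 7 7 9 9 7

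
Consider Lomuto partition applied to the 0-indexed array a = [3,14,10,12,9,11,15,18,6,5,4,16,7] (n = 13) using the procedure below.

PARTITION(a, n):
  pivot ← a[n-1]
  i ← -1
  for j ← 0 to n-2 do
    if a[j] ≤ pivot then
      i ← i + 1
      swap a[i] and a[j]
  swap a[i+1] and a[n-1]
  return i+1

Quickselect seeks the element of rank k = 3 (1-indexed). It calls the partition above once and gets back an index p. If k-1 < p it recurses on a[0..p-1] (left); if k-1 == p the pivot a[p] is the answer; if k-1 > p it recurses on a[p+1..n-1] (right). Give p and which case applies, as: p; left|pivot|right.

pivot=7, i=-1
j=0: 3≤7, i=0, swap(0,0) ⇒ [3,14,10,12,9,11,15,18,6,5,4,16,7]
j=1: 14>7, skip
j=2: 10>7, skip
j=3: 12>7, skip
j=4: 9>7, skip
j=5: 11>7, skip
j=6: 15>7, skip
j=7: 18>7, skip
j=8: 6≤7, i=1, swap(1,8) ⇒ [3,6,10,12,9,11,15,18,14,5,4,16,7]
j=9: 5≤7, i=2, swap(2,9) ⇒ [3,6,5,12,9,11,15,18,14,10,4,16,7]
j=10: 4≤7, i=3, swap(3,10) ⇒ [3,6,5,4,9,11,15,18,14,10,12,16,7]
j=11: 16>7, skip
swap(4,12) ⇒ [3,6,5,4,7,11,15,18,14,10,12,16,9]; return 4
p = 4; k-1 = 2 < 4 ⇒ left

4; left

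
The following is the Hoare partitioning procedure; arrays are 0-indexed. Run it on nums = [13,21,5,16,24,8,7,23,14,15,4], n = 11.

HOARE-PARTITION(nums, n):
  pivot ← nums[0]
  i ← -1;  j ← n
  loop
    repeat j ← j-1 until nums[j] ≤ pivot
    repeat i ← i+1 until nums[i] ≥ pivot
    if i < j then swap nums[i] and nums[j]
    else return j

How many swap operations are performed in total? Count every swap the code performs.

pivot=13
j stops at 10 (4), i stops at 0 (13); swap ⇒ [4,21,5,16,24,8,7,23,14,15,13]
j stops at 6 (7), i stops at 1 (21); swap ⇒ [4,7,5,16,24,8,21,23,14,15,13]
j stops at 5 (8), i stops at 3 (16); swap ⇒ [4,7,5,8,24,16,21,23,14,15,13]
j stops at 3, i stops at 4; i≥j ⇒ return 3. nums=[4,7,5,8,24,16,21,23,14,15,13]

3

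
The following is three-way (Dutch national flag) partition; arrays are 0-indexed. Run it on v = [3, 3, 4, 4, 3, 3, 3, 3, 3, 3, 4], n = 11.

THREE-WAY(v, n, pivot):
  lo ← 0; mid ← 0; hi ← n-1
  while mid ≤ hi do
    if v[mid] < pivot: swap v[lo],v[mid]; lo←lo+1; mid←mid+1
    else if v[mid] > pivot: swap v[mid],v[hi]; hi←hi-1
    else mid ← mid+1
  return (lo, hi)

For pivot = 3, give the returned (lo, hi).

lo=0 mid=0 hi=10
3=3: mid=1
3=3: mid=2
4>3: swap(2,10), hi=9 ⇒ [3, 3, 4, 4, 3, 3, 3, 3, 3, 3, 4]
4>3: swap(2,9), hi=8 ⇒ [3, 3, 3, 4, 3, 3, 3, 3, 3, 4, 4]
3=3: mid=3
4>3: swap(3,8), hi=7 ⇒ [3, 3, 3, 3, 3, 3, 3, 3, 4, 4, 4]
3=3: mid=4
3=3: mid=5
3=3: mid=6
3=3: mid=7
3=3: mid=8
done. lo=0 hi=7; v=[3, 3, 3, 3, 3, 3, 3, 3, 4, 4, 4]

(0, 7)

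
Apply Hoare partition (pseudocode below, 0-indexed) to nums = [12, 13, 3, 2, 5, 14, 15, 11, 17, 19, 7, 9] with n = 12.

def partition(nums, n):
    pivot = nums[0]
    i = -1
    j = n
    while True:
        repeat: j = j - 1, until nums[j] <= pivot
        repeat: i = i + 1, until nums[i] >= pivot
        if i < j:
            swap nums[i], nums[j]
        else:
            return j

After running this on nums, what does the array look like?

[9, 7, 3, 2, 5, 11, 15, 14, 17, 19, 13, 12]

pivot=12
j stops at 11 (9), i stops at 0 (12); swap ⇒ [9, 13, 3, 2, 5, 14, 15, 11, 17, 19, 7, 12]
j stops at 10 (7), i stops at 1 (13); swap ⇒ [9, 7, 3, 2, 5, 14, 15, 11, 17, 19, 13, 12]
j stops at 7 (11), i stops at 5 (14); swap ⇒ [9, 7, 3, 2, 5, 11, 15, 14, 17, 19, 13, 12]
j stops at 5, i stops at 6; i≥j ⇒ return 5. nums=[9, 7, 3, 2, 5, 11, 15, 14, 17, 19, 13, 12]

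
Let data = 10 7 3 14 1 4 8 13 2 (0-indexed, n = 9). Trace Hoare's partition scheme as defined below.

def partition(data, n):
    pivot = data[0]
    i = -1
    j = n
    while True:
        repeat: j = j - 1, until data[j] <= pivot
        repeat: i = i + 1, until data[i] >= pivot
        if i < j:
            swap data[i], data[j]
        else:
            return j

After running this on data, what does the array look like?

2 7 3 8 1 4 14 13 10

pivot = data[0] = 10; i = -1, j = 9
j→8 (data[8]=2≤10), i→0 (data[0]=10≥10); i<j, swap → 2 7 3 14 1 4 8 13 10
j→6 (data[6]=8≤10), i→3 (data[3]=14≥10); i<j, swap → 2 7 3 8 1 4 14 13 10
j→5, i→6; i≥j, return j=5. data = 2 7 3 8 1 4 14 13 10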